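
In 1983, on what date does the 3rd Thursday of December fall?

15 December 1983

The first Thursday of December 1983 is December 1.
The 3rd Thursday is 2 weeks later: 1 + 14 = 15.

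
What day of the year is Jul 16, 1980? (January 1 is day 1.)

198

Days in months before Jul: 31 + 29 + 31 + 30 + 31 + 30 = 182.
Plus 16 days into Jul → day 198.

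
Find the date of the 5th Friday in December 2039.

2039-12-30

The first Friday of December 2039 is December 2.
The 5th Friday is 4 weeks later: 2 + 28 = 30.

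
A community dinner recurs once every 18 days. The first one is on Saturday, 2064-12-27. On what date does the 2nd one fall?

The 2nd occurrence is 1 interval after the first: 1 × 18 = 18 days after 2064-12-27.
December has 31 days — 4 days to the end of December leaves 14.
14 days into January → 2065-01-14.

2065-01-14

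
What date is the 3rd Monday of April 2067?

2067-04-18

April 2067 begins on a Friday, so the first Monday is April 4 (3 days later).
The 3rd Monday is 2 weeks later: 4 + 14 = 18.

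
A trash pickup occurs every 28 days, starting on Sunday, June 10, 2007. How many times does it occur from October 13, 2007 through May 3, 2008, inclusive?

Occurrences land 28·i days after June 10, 2007 for i = 0, 1, 2, …
October 13, 2007 is 125 days after the start; 125 ÷ 28 = 4 remainder 13; since the remainder is 13, round up to i = 5. First occurrence in the window: #6 on October 28, 2007 (5×28 = 140 days in).
May 3, 2008 is 328 days after the start; 328 ÷ 28 = 11 remainder 20. Last occurrence in the window: #12 on April 13, 2008.
Occurrences #6 through #12: 7 in total.

7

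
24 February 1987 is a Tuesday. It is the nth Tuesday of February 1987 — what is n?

Day 24 falls in week ⌈24/7⌉ of the month.
Days 1–7 hold the 1st Tuesday, 8–14 the 2nd, 15–21 the 3rd, 22–28 the 4th, 29–31 the 5th.
24 is in the range for the 4th.

4th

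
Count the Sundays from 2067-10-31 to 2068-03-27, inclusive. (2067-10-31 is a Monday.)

2067-10-31 is a Monday; the first Sunday on or after it is 2067-11-06 (6 days later).
From 2067-11-06 to 2068-03-27: 24 + 31 + 31 + 29 + 27 = 142 days (rest of November, December, January, February, March).
142 ÷ 7 = 20 full weeks with remainder 2, so 20 more Sundays after the first → 21.

21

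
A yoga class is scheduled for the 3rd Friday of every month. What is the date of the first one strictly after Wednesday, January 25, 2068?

January 2068 starts on a Sunday; its first Friday is the 6th, so the 3rd Friday is the 20th — January 20, 2068.
That is not after January 25, 2068, so look at February 2068.
February 2068 starts on a Wednesday; its first Friday is the 3rd, so the 3rd Friday is the 17th — February 17, 2068.

February 17, 2068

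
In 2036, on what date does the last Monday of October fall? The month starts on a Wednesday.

October 2036 begins on a Wednesday, so the first Monday is October 6 (5 days later).
October 2036 has 31 days. Adding weeks: 6, 13, 20, 27 — the last one ≤ 31 is the 27th.

27 October 2036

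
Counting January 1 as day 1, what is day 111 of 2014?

2014-04-21

January has 31 days (111 − 31 = 80 remain).
February has 28 days (80 − 28 = 52 remain).
March has 31 days (52 − 31 = 21 remain).
21 into April → April 21.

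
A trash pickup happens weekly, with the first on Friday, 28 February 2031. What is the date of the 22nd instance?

The 22nd occurrence is 21 intervals after the first: 21 × 7 = 147 days after 28 February 2031.
February has 28 days — 0 days to the end of February leaves 147.
March has 31 days (116 left).
April has 30 days (86 left).
May has 31 days (55 left).
June has 30 days (25 left).
25 days into July → 25 July 2031.

25 July 2031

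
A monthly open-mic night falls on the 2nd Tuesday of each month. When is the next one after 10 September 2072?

September 2072 starts on a Thursday; its first Tuesday is the 6th, so the 2nd Tuesday is the 13th — 13 September 2072.
13 September 2072 is after 10 September 2072, so that is the next one.

13 September 2072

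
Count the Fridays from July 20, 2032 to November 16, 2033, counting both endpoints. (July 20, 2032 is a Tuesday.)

July 20, 2032 is a Tuesday; the first Friday on or after it is July 23, 2032 (3 days later).
From July 23, 2032 to November 16, 2033: 161 + 320 = 481 days (rest of 2032, to November 16, 2033 in 2033).
481 ÷ 7 = 68 full weeks with remainder 5, so 68 more Fridays after the first → 69.

69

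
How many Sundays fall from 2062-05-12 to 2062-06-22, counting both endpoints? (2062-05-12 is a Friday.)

2062-05-12 is a Friday; the first Sunday on or after it is 2062-05-14 (2 days later).
From 2062-05-14 to 2062-06-22: 17 + 22 = 39 days (rest of May, June).
39 ÷ 7 = 5 full weeks with remainder 4, so 5 more Sundays after the first → 6.

6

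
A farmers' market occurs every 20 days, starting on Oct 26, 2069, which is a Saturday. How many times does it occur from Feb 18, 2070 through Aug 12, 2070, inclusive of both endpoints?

Occurrences land 20·i days after Oct 26, 2069 for i = 0, 1, 2, …
Feb 18, 2070 is 115 days after the start; 115 ÷ 20 = 5 remainder 15; since the remainder is 15, round up to i = 6. First occurrence in the window: #7 on Feb 23, 2070 (6×20 = 120 days in).
Aug 12, 2070 is 290 days after the start; 290 ÷ 20 = 14 remainder 10. Last occurrence in the window: #15 on Aug 2, 2070.
Occurrences #7 through #15: 9 in total.

9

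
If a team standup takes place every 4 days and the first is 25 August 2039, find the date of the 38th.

20 January 2040

The 38th occurrence is 37 intervals after the first: 37 × 4 = 148 days after 25 August 2039.
August has 31 days — 6 days to the end of August leaves 142.
September has 30 days (112 left).
October has 31 days (81 left).
November has 30 days (51 left).
December has 31 days (20 left).
20 days into January → 20 January 2040.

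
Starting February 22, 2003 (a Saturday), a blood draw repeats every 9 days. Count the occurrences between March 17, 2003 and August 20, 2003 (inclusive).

17

Occurrences land 9·i days after February 22, 2003 for i = 0, 1, 2, …
March 17, 2003 is 23 days after the start; 23 ÷ 9 = 2 remainder 5; since the remainder is 5, round up to i = 3. First occurrence in the window: #4 on March 21, 2003 (3×9 = 27 days in).
August 20, 2003 is 179 days after the start; 179 ÷ 9 = 19 remainder 8. Last occurrence in the window: #20 on August 12, 2003.
Occurrences #4 through #20: 17 in total.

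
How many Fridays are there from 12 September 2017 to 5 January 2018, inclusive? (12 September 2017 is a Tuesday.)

17

12 September 2017 is a Tuesday; the first Friday on or after it is 15 September 2017 (3 days later).
From 15 September 2017 to 5 January 2018: 15 + 31 + 30 + 31 + 5 = 112 days (rest of September, October, November, December, January).
112 ÷ 7 = 16 full weeks with remainder 0, so 16 more Fridays after the first → 17.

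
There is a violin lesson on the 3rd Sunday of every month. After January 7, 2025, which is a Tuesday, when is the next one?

January 19, 2025

January 2025 starts on a Wednesday; its first Sunday is the 5th, so the 3rd Sunday is the 19th — January 19, 2025.
January 19, 2025 is after January 7, 2025, so that is the next one.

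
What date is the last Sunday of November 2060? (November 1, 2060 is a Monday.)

November 2060 begins on a Monday, so the first Sunday is November 7 (6 days later).
November 2060 has 30 days. Adding weeks: 7, 14, 21, 28 — the last one ≤ 30 is the 28th.

November 28, 2060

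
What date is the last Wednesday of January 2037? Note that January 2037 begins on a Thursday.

2037-01-28

January 2037 begins on a Thursday, so the first Wednesday is January 7 (6 days later).
January 2037 has 31 days. Adding weeks: 7, 14, 21, 28 — the last one ≤ 31 is the 28th.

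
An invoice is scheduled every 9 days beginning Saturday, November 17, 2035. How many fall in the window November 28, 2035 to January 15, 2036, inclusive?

Occurrences land 9·i days after November 17, 2035 for i = 0, 1, 2, …
November 28, 2035 is 11 days after the start; 11 ÷ 9 = 1 remainder 2; since the remainder is 2, round up to i = 2. First occurrence in the window: #3 on December 5, 2035 (2×9 = 18 days in).
January 15, 2036 is 59 days after the start; 59 ÷ 9 = 6 remainder 5. Last occurrence in the window: #7 on January 10, 2036.
Occurrences #3 through #7: 5 in total.

5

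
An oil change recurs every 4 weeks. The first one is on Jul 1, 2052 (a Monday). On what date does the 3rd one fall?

Aug 26, 2052

The 3rd occurrence is 2 intervals after the first: 2 × 28 = 56 days after Jul 1, 2052.
Jul has 31 days — 30 days to the end of Jul leaves 26.
26 days into Aug → Aug 26, 2052.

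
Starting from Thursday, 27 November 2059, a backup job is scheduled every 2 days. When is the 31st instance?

26 January 2060

The 31st occurrence is 30 intervals after the first: 30 × 2 = 60 days after 27 November 2059.
November has 30 days — 3 days to the end of November leaves 57.
December has 31 days (26 left).
26 days into January → 26 January 2060.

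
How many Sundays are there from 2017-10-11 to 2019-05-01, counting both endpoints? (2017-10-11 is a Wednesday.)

2017-10-11 is a Wednesday; the first Sunday on or after it is 2017-10-15 (4 days later).
From 2017-10-15 to 2019-05-01: 77 + 365 + 121 = 563 days (rest of 2017, 2018, to 2019-05-01 in 2019).
563 ÷ 7 = 80 full weeks with remainder 3, so 80 more Sundays after the first → 81.

81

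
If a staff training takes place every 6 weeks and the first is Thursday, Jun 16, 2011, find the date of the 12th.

Sep 20, 2012

The 12th occurrence is 11 intervals after the first: 11 × 42 = 462 days after Jun 16, 2011.
Jun has 30 days — 14 days to the end of Jun leaves 448.
From end of Jun to end of 2011 is 184 days (264 left).
Jan has 31 days (233 left).
Feb has 29 days (204 left).
Mar has 31 days (173 left).
Apr has 30 days (143 left).
May has 31 days (112 left).
Jun has 30 days (82 left).
Jul has 31 days (51 left).
Aug has 31 days (20 left).
20 days into Sep → Sep 20, 2012.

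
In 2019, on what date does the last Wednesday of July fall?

The first Wednesday of July 2019 is July 3.
July 2019 has 31 days. Adding weeks: 3, 10, 17, 24, 31 — the last one ≤ 31 is the 31st.

31 July 2019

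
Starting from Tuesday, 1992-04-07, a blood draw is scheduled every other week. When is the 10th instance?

The 10th occurrence is 9 intervals after the first: 9 × 14 = 126 days after 1992-04-07.
April has 30 days — 23 days to the end of April leaves 103.
May has 31 days (72 left).
June has 30 days (42 left).
July has 31 days (11 left).
11 days into August → 1992-08-11.

1992-08-11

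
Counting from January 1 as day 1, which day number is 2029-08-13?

225

Days in months before August: 31 + 28 + 31 + 30 + 31 + 30 + 31 = 212.
Plus 13 days into August → day 225.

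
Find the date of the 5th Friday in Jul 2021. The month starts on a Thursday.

Jul 30, 2021

Jul 2021 begins on a Thursday, so the first Friday is Jul 2 (1 day later).
The 5th Friday is 4 weeks later: 2 + 28 = 30.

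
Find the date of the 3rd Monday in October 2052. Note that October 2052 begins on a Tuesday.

21 October 2052

October 2052 begins on a Tuesday, so the first Monday is October 7 (6 days later).
The 3rd Monday is 2 weeks later: 7 + 14 = 21.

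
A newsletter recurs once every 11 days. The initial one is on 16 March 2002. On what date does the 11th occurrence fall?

4 July 2002

The 11th occurrence is 10 intervals after the first: 10 × 11 = 110 days after 16 March 2002.
March has 31 days — 15 days to the end of March leaves 95.
April has 30 days (65 left).
May has 31 days (34 left).
June has 30 days (4 left).
4 days into July → 4 July 2002.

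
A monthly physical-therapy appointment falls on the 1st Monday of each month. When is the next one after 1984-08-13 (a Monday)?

August 1984 starts on a Wednesday, so its 1st Monday is 1984-08-06 (5 days in).
That is not after 1984-08-13, so look at September 1984.
September 1984 starts on a Saturday, so its 1st Monday is 1984-09-03 (2 days in).

1984-09-03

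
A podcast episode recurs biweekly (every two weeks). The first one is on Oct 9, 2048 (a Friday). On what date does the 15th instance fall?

Apr 23, 2049

The 15th occurrence is 14 intervals after the first: 14 × 14 = 196 days after Oct 9, 2048.
Oct has 31 days — 22 days to the end of Oct leaves 174.
Nov has 30 days (144 left).
Dec has 31 days (113 left).
Jan has 31 days (82 left).
Feb has 28 days (54 left).
Mar has 31 days (23 left).
23 days into Apr → Apr 23, 2049.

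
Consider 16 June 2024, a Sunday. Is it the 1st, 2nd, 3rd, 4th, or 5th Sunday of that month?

Day 16 falls in week ⌈16/7⌉ of the month.
Days 1–7 hold the 1st Sunday, 8–14 the 2nd, 15–21 the 3rd, 22–28 the 4th, 29–31 the 5th.
16 is in the range for the 3rd.

3rd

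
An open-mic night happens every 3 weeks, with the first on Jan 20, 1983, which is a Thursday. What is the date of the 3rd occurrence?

Mar 3, 1983

The 3rd occurrence is 2 intervals after the first: 2 × 21 = 42 days after Jan 20, 1983.
Jan has 31 days — 11 days to the end of Jan leaves 31.
Feb has 28 days (3 left).
3 days into Mar → Mar 3, 1983.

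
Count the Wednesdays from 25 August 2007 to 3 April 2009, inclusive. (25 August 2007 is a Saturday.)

84

25 August 2007 is a Saturday; the first Wednesday on or after it is 29 August 2007 (4 days later).
From 29 August 2007 to 3 April 2009: 124 + 366 + 93 = 583 days (rest of 2007, 2008, to 3 April 2009 in 2009).
583 ÷ 7 = 83 full weeks with remainder 2, so 83 more Wednesdays after the first → 84.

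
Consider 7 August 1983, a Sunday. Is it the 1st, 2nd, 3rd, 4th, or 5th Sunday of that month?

1st

Day 7 falls in week ⌈7/7⌉ of the month.
Days 1–7 hold the 1st Sunday, 8–14 the 2nd, 15–21 the 3rd, 22–28 the 4th, 29–31 the 5th.
7 is in the range for the 1st.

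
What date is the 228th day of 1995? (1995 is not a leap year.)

Jan has 31 days (228 − 31 = 197 remain).
Feb has 28 days (197 − 28 = 169 remain).
Mar has 31 days (169 − 31 = 138 remain).
Apr has 30 days (138 − 30 = 108 remain).
May has 31 days (108 − 31 = 77 remain).
Jun has 30 days (77 − 30 = 47 remain).
Jul has 31 days (47 − 31 = 16 remain).
16 into Aug → Aug 16.

Aug 16, 1995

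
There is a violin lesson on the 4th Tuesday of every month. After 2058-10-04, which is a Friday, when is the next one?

October 2058 starts on a Tuesday; its first Tuesday is the 1st, so the 4th Tuesday is the 22nd — 2058-10-22.
2058-10-22 is after 2058-10-04, so that is the next one.

2058-10-22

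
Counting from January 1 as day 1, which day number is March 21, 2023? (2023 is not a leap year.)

80

Days in months before March: 31 + 28 = 59.
Plus 21 days into March → day 80.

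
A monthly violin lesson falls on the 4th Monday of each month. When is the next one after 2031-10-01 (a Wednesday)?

October 2031 starts on a Wednesday; its first Monday is the 6th, so the 4th Monday is the 27th — 2031-10-27.
2031-10-27 is after 2031-10-01, so that is the next one.

2031-10-27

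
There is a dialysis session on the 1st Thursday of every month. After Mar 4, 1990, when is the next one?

Mar 1990 starts on a Thursday, so its 1st Thursday is Mar 1, 1990.
That is not after Mar 4, 1990, so look at Apr 1990.
Apr 1990 starts on a Sunday, so its 1st Thursday is Apr 5, 1990 (4 days in).

Apr 5, 1990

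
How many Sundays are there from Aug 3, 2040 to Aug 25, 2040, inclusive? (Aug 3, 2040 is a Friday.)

3

Aug 3, 2040 is a Friday; the first Sunday on or after it is Aug 5, 2040 (2 days later).
From Aug 5, 2040 to Aug 25, 2040 is 25 − 5 = 20 days.
20 ÷ 7 = 2 full weeks with remainder 6, so 2 more Sundays after the first → 3.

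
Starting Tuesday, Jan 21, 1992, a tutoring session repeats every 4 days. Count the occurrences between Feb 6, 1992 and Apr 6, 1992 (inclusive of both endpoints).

16

Occurrences land 4·i days after Jan 21, 1992 for i = 0, 1, 2, …
Feb 6, 1992 is 16 days after the start; 16 ÷ 4 = 4 remainder 0. First occurrence in the window: #5 on Feb 6, 1992 (4×4 = 16 days in).
Apr 6, 1992 is 76 days after the start; 76 ÷ 4 = 19 remainder 0. Last occurrence in the window: #20 on Apr 6, 1992.
Occurrences #5 through #20: 16 in total.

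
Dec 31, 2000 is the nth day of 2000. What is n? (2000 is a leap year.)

Days in months before Dec: 31 + 29 + 31 + 30 + 31 + 30 + 31 + 31 + 30 + 31 + 30 = 335.
Plus 31 days into Dec → day 366.

366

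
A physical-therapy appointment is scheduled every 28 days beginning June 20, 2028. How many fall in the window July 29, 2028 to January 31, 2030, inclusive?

20

Occurrences land 28·i days after June 20, 2028 for i = 0, 1, 2, …
July 29, 2028 is 39 days after the start; 39 ÷ 28 = 1 remainder 11; since the remainder is 11, round up to i = 2. First occurrence in the window: #3 on August 15, 2028 (2×28 = 56 days in).
January 31, 2030 is 590 days after the start; 590 ÷ 28 = 21 remainder 2. Last occurrence in the window: #22 on January 29, 2030.
Occurrences #3 through #22: 20 in total.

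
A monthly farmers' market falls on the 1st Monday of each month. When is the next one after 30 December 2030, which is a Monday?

6 January 2031

December 2030 starts on a Sunday, so its 1st Monday is 2 December 2030 (1 day in).
That is not after 30 December 2030, so look at January 2031.
January 2031 starts on a Wednesday, so its 1st Monday is 6 January 2031 (5 days in).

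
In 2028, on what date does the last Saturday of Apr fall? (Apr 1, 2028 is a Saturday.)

Apr 2028 begins on a Saturday, so the first Saturday is Apr 1.
Apr 2028 has 30 days. Adding weeks: 1, 8, 15, 22, 29 — the last one ≤ 30 is the 29th.

Apr 29, 2028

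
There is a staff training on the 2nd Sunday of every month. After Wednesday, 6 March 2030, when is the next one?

March 2030 starts on a Friday; its first Sunday is the 3rd, so the 2nd Sunday is the 10th — 10 March 2030.
10 March 2030 is after 6 March 2030, so that is the next one.

10 March 2030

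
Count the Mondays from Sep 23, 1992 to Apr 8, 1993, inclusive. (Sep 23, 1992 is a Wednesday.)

28

Sep 23, 1992 is a Wednesday; the first Monday on or after it is Sep 28, 1992 (5 days later).
From Sep 28, 1992 to Apr 8, 1993: 2 + 31 + 30 + 31 + 31 + 28 + 31 + 8 = 192 days (rest of Sep, Oct, Nov, Dec, Jan, Feb, Mar, Apr).
192 ÷ 7 = 27 full weeks with remainder 3, so 27 more Mondays after the first → 28.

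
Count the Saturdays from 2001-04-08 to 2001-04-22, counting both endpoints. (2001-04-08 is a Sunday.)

2

2001-04-08 is a Sunday; the first Saturday on or after it is 2001-04-14 (6 days later).
From 2001-04-14 to 2001-04-22 is 22 − 14 = 8 days.
8 ÷ 7 = 1 full weeks with remainder 1, so 1 more Saturdays after the first → 2.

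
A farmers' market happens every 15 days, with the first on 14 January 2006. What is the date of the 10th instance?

The 10th occurrence is 9 intervals after the first: 9 × 15 = 135 days after 14 January 2006.
January has 31 days — 17 days to the end of January leaves 118.
February has 28 days (90 left).
March has 31 days (59 left).
April has 30 days (29 left).
29 days into May → 29 May 2006.

29 May 2006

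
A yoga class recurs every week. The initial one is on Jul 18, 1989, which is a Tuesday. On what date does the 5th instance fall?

Aug 15, 1989

The 5th occurrence is 4 intervals after the first: 4 × 7 = 28 days after Jul 18, 1989.
Jul has 31 days — 13 days to the end of Jul leaves 15.
15 days into Aug → Aug 15, 1989.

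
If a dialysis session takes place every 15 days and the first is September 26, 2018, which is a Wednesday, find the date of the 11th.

February 23, 2019

The 11th occurrence is 10 intervals after the first: 10 × 15 = 150 days after September 26, 2018.
September has 30 days — 4 days to the end of September leaves 146.
October has 31 days (115 left).
November has 30 days (85 left).
December has 31 days (54 left).
January has 31 days (23 left).
23 days into February → February 23, 2019.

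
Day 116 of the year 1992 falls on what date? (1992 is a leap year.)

January has 31 days (116 − 31 = 85 remain).
February has 29 days (85 − 29 = 56 remain).
March has 31 days (56 − 31 = 25 remain).
25 into April → April 25.

April 25, 1992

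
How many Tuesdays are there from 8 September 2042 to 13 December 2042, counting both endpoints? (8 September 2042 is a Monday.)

8 September 2042 is a Monday; the first Tuesday on or after it is 9 September 2042 (1 day later).
From 9 September 2042 to 13 December 2042: 21 + 31 + 30 + 13 = 95 days (rest of September, October, November, December).
95 ÷ 7 = 13 full weeks with remainder 4, so 13 more Tuesdays after the first → 14.

14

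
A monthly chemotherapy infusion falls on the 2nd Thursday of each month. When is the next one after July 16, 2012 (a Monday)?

August 9, 2012

July 2012 starts on a Sunday; its first Thursday is the 5th, so the 2nd Thursday is the 12th — July 12, 2012.
That is not after July 16, 2012, so look at August 2012.
August 2012 starts on a Wednesday; its first Thursday is the 2nd, so the 2nd Thursday is the 9th — August 9, 2012.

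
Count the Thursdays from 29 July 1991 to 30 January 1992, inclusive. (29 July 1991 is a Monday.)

29 July 1991 is a Monday; the first Thursday on or after it is 1 August 1991 (3 days later).
From 1 August 1991 to 30 January 1992: 30 + 30 + 31 + 30 + 31 + 30 = 182 days (rest of August, September, October, November, December, January).
182 ÷ 7 = 26 full weeks with remainder 0, so 26 more Thursdays after the first → 27.

27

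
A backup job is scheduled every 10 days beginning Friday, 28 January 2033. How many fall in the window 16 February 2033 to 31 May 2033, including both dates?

Occurrences land 10·i days after 28 January 2033 for i = 0, 1, 2, …
16 February 2033 is 19 days after the start; 19 ÷ 10 = 1 remainder 9; since the remainder is 9, round up to i = 2. First occurrence in the window: #3 on 17 February 2033 (2×10 = 20 days in).
31 May 2033 is 123 days after the start; 123 ÷ 10 = 12 remainder 3. Last occurrence in the window: #13 on 28 May 2033.
Occurrences #3 through #13: 11 in total.

11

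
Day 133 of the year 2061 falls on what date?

Jan has 31 days (133 − 31 = 102 remain).
Feb has 28 days (102 − 28 = 74 remain).
Mar has 31 days (74 − 31 = 43 remain).
Apr has 30 days (43 − 30 = 13 remain).
13 into May → May 13.

May 13, 2061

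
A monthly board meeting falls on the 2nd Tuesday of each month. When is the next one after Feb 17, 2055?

Mar 9, 2055

Feb 2055 starts on a Monday; its first Tuesday is the 2nd, so the 2nd Tuesday is the 9th — Feb 9, 2055.
That is not after Feb 17, 2055, so look at Mar 2055.
Mar 2055 starts on a Monday; its first Tuesday is the 2nd, so the 2nd Tuesday is the 9th — Mar 9, 2055.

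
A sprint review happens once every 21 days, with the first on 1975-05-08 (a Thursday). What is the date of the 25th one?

The 25th occurrence is 24 intervals after the first: 24 × 21 = 504 days after 1975-05-08.
May has 31 days — 23 days to the end of May leaves 481.
From end of May to end of 1975 is 214 days (267 left).
January has 31 days (236 left).
February has 29 days (207 left).
March has 31 days (176 left).
April has 30 days (146 left).
May has 31 days (115 left).
June has 30 days (85 left).
July has 31 days (54 left).
August has 31 days (23 left).
23 days into September → 1976-09-23.

1976-09-23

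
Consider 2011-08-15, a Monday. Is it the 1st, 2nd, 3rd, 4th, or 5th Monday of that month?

3rd

Day 15 falls in week ⌈15/7⌉ of the month.
Days 1–7 hold the 1st Monday, 8–14 the 2nd, 15–21 the 3rd, 22–28 the 4th, 29–31 the 5th.
15 is in the range for the 3rd.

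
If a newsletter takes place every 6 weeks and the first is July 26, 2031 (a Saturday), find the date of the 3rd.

October 18, 2031

The 3rd occurrence is 2 intervals after the first: 2 × 42 = 84 days after July 26, 2031.
July has 31 days — 5 days to the end of July leaves 79.
August has 31 days (48 left).
September has 30 days (18 left).
18 days into October → October 18, 2031.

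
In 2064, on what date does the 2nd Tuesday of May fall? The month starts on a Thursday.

May 2064 begins on a Thursday, so the first Tuesday is May 6 (5 days later).
The 2nd Tuesday is 1 weeks later: 6 + 7 = 13.

2064-05-13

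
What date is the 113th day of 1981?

January has 31 days (113 − 31 = 82 remain).
February has 28 days (82 − 28 = 54 remain).
March has 31 days (54 − 31 = 23 remain).
23 into April → April 23.

23 April 1981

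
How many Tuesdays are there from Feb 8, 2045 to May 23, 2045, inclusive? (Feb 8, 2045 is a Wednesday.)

Feb 8, 2045 is a Wednesday; the first Tuesday on or after it is Feb 14, 2045 (6 days later).
From Feb 14, 2045 to May 23, 2045: 14 + 31 + 30 + 23 = 98 days (rest of Feb, Mar, Apr, May).
98 ÷ 7 = 14 full weeks with remainder 0, so 14 more Tuesdays after the first → 15.

15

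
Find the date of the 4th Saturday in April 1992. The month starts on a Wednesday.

April 1992 begins on a Wednesday, so the first Saturday is April 4 (3 days later).
The 4th Saturday is 3 weeks later: 4 + 21 = 25.

25 April 1992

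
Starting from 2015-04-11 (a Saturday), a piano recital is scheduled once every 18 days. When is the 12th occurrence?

2015-10-26

The 12th occurrence is 11 intervals after the first: 11 × 18 = 198 days after 2015-04-11.
April has 30 days — 19 days to the end of April leaves 179.
May has 31 days (148 left).
June has 30 days (118 left).
July has 31 days (87 left).
August has 31 days (56 left).
September has 30 days (26 left).
26 days into October → 2015-10-26.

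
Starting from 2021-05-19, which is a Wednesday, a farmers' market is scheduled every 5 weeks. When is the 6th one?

The 6th occurrence is 5 intervals after the first: 5 × 35 = 175 days after 2021-05-19.
May has 31 days — 12 days to the end of May leaves 163.
June has 30 days (133 left).
July has 31 days (102 left).
August has 31 days (71 left).
September has 30 days (41 left).
October has 31 days (10 left).
10 days into November → 2021-11-10.

2021-11-10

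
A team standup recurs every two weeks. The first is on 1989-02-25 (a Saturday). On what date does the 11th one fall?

1989-07-15

The 11th occurrence is 10 intervals after the first: 10 × 14 = 140 days after 1989-02-25.
February has 28 days — 3 days to the end of February leaves 137.
March has 31 days (106 left).
April has 30 days (76 left).
May has 31 days (45 left).
June has 30 days (15 left).
15 days into July → 1989-07-15.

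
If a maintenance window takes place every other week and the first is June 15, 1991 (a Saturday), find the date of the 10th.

The 10th occurrence is 9 intervals after the first: 9 × 14 = 126 days after June 15, 1991.
June has 30 days — 15 days to the end of June leaves 111.
July has 31 days (80 left).
August has 31 days (49 left).
September has 30 days (19 left).
19 days into October → October 19, 1991.

October 19, 1991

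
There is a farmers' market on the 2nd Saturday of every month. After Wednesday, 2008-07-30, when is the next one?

2008-08-09

July 2008 starts on a Tuesday; its first Saturday is the 5th, so the 2nd Saturday is the 12th — 2008-07-12.
That is not after 2008-07-30, so look at August 2008.
August 2008 starts on a Friday; its first Saturday is the 2nd, so the 2nd Saturday is the 9th — 2008-08-09.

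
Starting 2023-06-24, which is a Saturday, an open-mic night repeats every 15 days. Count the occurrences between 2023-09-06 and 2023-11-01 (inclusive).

Occurrences land 15·i days after 2023-06-24 for i = 0, 1, 2, …
2023-09-06 is 74 days after the start; 74 ÷ 15 = 4 remainder 14; since the remainder is 14, round up to i = 5. First occurrence in the window: #6 on 2023-09-07 (5×15 = 75 days in).
2023-11-01 is 130 days after the start; 130 ÷ 15 = 8 remainder 10. Last occurrence in the window: #9 on 2023-10-22.
Occurrences #6 through #9: 4 in total.

4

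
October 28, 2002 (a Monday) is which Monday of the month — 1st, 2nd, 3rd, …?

Day 28 falls in week ⌈28/7⌉ of the month.
Days 1–7 hold the 1st Monday, 8–14 the 2nd, 15–21 the 3rd, 22–28 the 4th, 29–31 the 5th.
28 is in the range for the 4th.

4th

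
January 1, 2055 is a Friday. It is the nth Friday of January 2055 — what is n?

1st

Day 1 falls in week ⌈1/7⌉ of the month.
Days 1–7 hold the 1st Friday, 8–14 the 2nd, 15–21 the 3rd, 22–28 the 4th, 29–31 the 5th.
1 is in the range for the 1st.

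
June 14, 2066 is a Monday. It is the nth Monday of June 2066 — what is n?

Day 14 falls in week ⌈14/7⌉ of the month.
Days 1–7 hold the 1st Monday, 8–14 the 2nd, 15–21 the 3rd, 22–28 the 4th, 29–31 the 5th.
14 is in the range for the 2nd.

2nd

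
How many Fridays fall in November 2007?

November 1, 2007 is a Thursday; the first Friday on or after it is November 2, 2007 (1 day later).
From November 2, 2007 to November 30, 2007 is 30 − 2 = 28 days.
28 ÷ 7 = 4 full weeks with remainder 0, so 4 more Fridays after the first → 5.

5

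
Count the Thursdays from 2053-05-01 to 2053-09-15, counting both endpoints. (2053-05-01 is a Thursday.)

20

2053-05-01 is a Thursday; the first Thursday on or after it is 2053-05-01.
From 2053-05-01 to 2053-09-15: 30 + 30 + 31 + 31 + 15 = 137 days (rest of May, June, July, August, September).
137 ÷ 7 = 19 full weeks with remainder 4, so 19 more Thursdays after the first → 20.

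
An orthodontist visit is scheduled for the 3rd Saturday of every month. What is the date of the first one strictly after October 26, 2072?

October 2072 starts on a Saturday; its first Saturday is the 1st, so the 3rd Saturday is the 15th — October 15, 2072.
That is not after October 26, 2072, so look at November 2072.
November 2072 starts on a Tuesday; its first Saturday is the 5th, so the 3rd Saturday is the 19th — November 19, 2072.

November 19, 2072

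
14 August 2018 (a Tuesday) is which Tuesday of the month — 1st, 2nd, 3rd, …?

Day 14 falls in week ⌈14/7⌉ of the month.
Days 1–7 hold the 1st Tuesday, 8–14 the 2nd, 15–21 the 3rd, 22–28 the 4th, 29–31 the 5th.
14 is in the range for the 2nd.

2nd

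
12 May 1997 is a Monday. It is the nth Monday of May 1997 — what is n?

2nd

Day 12 falls in week ⌈12/7⌉ of the month.
Days 1–7 hold the 1st Monday, 8–14 the 2nd, 15–21 the 3rd, 22–28 the 4th, 29–31 the 5th.
12 is in the range for the 2nd.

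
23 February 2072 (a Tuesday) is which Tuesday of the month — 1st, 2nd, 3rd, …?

Day 23 falls in week ⌈23/7⌉ of the month.
Days 1–7 hold the 1st Tuesday, 8–14 the 2nd, 15–21 the 3rd, 22–28 the 4th, 29–31 the 5th.
23 is in the range for the 4th.

4th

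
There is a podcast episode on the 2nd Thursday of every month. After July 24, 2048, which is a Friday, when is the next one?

July 2048 starts on a Wednesday; its first Thursday is the 2nd, so the 2nd Thursday is the 9th — July 9, 2048.
That is not after July 24, 2048, so look at August 2048.
August 2048 starts on a Saturday; its first Thursday is the 6th, so the 2nd Thursday is the 13th — August 13, 2048.

August 13, 2048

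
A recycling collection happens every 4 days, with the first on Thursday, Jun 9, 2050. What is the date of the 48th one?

The 48th occurrence is 47 intervals after the first: 47 × 4 = 188 days after Jun 9, 2050.
Jun has 30 days — 21 days to the end of Jun leaves 167.
Jul has 31 days (136 left).
Aug has 31 days (105 left).
Sep has 30 days (75 left).
Oct has 31 days (44 left).
Nov has 30 days (14 left).
14 days into Dec → Dec 14, 2050.

Dec 14, 2050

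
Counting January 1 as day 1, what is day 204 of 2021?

July 23, 2021

January has 31 days (204 − 31 = 173 remain).
February has 28 days (173 − 28 = 145 remain).
March has 31 days (145 − 31 = 114 remain).
April has 30 days (114 − 30 = 84 remain).
May has 31 days (84 − 31 = 53 remain).
June has 30 days (53 − 30 = 23 remain).
23 into July → July 23.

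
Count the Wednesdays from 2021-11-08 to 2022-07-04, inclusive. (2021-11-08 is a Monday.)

34

2021-11-08 is a Monday; the first Wednesday on or after it is 2021-11-10 (2 days later).
From 2021-11-10 to 2022-07-04: 20 + 31 + 31 + 28 + 31 + 30 + 31 + 30 + 4 = 236 days (rest of November, December, January, February, March, April, May, June, July).
236 ÷ 7 = 33 full weeks with remainder 5, so 33 more Wednesdays after the first → 34.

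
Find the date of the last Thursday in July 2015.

July 2015 begins on a Wednesday, so the first Thursday is July 2 (1 day later).
July 2015 has 31 days. Adding weeks: 2, 9, 16, 23, 30 — the last one ≤ 31 is the 30th.

30 July 2015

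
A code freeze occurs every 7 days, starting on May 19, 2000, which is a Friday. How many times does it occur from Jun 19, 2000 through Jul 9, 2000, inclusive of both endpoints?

3

Occurrences land 7·i days after May 19, 2000 for i = 0, 1, 2, …
Jun 19, 2000 is 31 days after the start; 31 ÷ 7 = 4 remainder 3; since the remainder is 3, round up to i = 5. First occurrence in the window: #6 on Jun 23, 2000 (5×7 = 35 days in).
Jul 9, 2000 is 51 days after the start; 51 ÷ 7 = 7 remainder 2. Last occurrence in the window: #8 on Jul 7, 2000.
Occurrences #6 through #8: 3 in total.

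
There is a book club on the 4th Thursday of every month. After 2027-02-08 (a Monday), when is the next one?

2027-02-25

February 2027 starts on a Monday; its first Thursday is the 4th, so the 4th Thursday is the 25th — 2027-02-25.
2027-02-25 is after 2027-02-08, so that is the next one.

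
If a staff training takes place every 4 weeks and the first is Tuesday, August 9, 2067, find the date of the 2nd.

The 2nd occurrence is 1 interval after the first: 1 × 28 = 28 days after August 9, 2067.
August has 31 days — 22 days to the end of August leaves 6.
6 days into September → September 6, 2067.

September 6, 2067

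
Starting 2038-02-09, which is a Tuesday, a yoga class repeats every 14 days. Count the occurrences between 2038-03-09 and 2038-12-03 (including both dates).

Occurrences land 14·i days after 2038-02-09 for i = 0, 1, 2, …
2038-03-09 is 28 days after the start; 28 ÷ 14 = 2 remainder 0. First occurrence in the window: #3 on 2038-03-09 (2×14 = 28 days in).
2038-12-03 is 297 days after the start; 297 ÷ 14 = 21 remainder 3. Last occurrence in the window: #22 on 2038-11-30.
Occurrences #3 through #22: 20 in total.

20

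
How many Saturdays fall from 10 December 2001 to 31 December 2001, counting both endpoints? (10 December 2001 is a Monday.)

3

10 December 2001 is a Monday; the first Saturday on or after it is 15 December 2001 (5 days later).
From 15 December 2001 to 31 December 2001 is 31 − 15 = 16 days.
16 ÷ 7 = 2 full weeks with remainder 2, so 2 more Saturdays after the first → 3.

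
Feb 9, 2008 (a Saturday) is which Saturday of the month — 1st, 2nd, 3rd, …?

Day 9 falls in week ⌈9/7⌉ of the month.
Days 1–7 hold the 1st Saturday, 8–14 the 2nd, 15–21 the 3rd, 22–28 the 4th, 29–31 the 5th.
9 is in the range for the 2nd.

2nd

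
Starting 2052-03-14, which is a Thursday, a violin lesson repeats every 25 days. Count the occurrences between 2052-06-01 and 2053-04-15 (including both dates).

Occurrences land 25·i days after 2052-03-14 for i = 0, 1, 2, …
2052-06-01 is 79 days after the start; 79 ÷ 25 = 3 remainder 4; since the remainder is 4, round up to i = 4. First occurrence in the window: #5 on 2052-06-22 (4×25 = 100 days in).
2053-04-15 is 397 days after the start; 397 ÷ 25 = 15 remainder 22. Last occurrence in the window: #16 on 2053-03-24.
Occurrences #5 through #16: 12 in total.

12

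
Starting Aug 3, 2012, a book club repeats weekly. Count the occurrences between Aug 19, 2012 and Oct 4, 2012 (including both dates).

Occurrences land 7·i days after Aug 3, 2012 for i = 0, 1, 2, …
Aug 19, 2012 is 16 days after the start; 16 ÷ 7 = 2 remainder 2; since the remainder is 2, round up to i = 3. First occurrence in the window: #4 on Aug 24, 2012 (3×7 = 21 days in).
Oct 4, 2012 is 62 days after the start; 62 ÷ 7 = 8 remainder 6. Last occurrence in the window: #9 on Sep 28, 2012.
Occurrences #4 through #9: 6 in total.

6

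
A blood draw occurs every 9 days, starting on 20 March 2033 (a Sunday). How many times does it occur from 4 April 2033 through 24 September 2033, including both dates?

19

Occurrences land 9·i days after 20 March 2033 for i = 0, 1, 2, …
4 April 2033 is 15 days after the start; 15 ÷ 9 = 1 remainder 6; since the remainder is 6, round up to i = 2. First occurrence in the window: #3 on 7 April 2033 (2×9 = 18 days in).
24 September 2033 is 188 days after the start; 188 ÷ 9 = 20 remainder 8. Last occurrence in the window: #21 on 16 September 2033.
Occurrences #3 through #21: 19 in total.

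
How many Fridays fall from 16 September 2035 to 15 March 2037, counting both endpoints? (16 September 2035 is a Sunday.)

78

16 September 2035 is a Sunday; the first Friday on or after it is 21 September 2035 (5 days later).
From 21 September 2035 to 15 March 2037: 101 + 366 + 74 = 541 days (rest of 2035, 2036, to 15 March 2037 in 2037).
541 ÷ 7 = 77 full weeks with remainder 2, so 77 more Fridays after the first → 78.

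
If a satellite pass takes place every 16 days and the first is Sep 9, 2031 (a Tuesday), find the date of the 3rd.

Oct 11, 2031

The 3rd occurrence is 2 intervals after the first: 2 × 16 = 32 days after Sep 9, 2031.
Sep has 30 days — 21 days to the end of Sep leaves 11.
11 days into Oct → Oct 11, 2031.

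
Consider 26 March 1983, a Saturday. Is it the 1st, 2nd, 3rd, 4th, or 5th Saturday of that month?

Day 26 falls in week ⌈26/7⌉ of the month.
Days 1–7 hold the 1st Saturday, 8–14 the 2nd, 15–21 the 3rd, 22–28 the 4th, 29–31 the 5th.
26 is in the range for the 4th.

4th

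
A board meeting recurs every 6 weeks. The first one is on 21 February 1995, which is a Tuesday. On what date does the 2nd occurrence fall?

4 April 1995

The 2nd occurrence is 1 interval after the first: 1 × 42 = 42 days after 21 February 1995.
February has 28 days — 7 days to the end of February leaves 35.
March has 31 days (4 left).
4 days into April → 4 April 1995.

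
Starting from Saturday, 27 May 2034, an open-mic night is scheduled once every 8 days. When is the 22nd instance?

11 November 2034

The 22nd occurrence is 21 intervals after the first: 21 × 8 = 168 days after 27 May 2034.
May has 31 days — 4 days to the end of May leaves 164.
June has 30 days (134 left).
July has 31 days (103 left).
August has 31 days (72 left).
September has 30 days (42 left).
October has 31 days (11 left).
11 days into November → 11 November 2034.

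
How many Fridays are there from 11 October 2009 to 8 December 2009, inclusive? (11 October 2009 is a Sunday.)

8

11 October 2009 is a Sunday; the first Friday on or after it is 16 October 2009 (5 days later).
From 16 October 2009 to 8 December 2009: 15 + 30 + 8 = 53 days (rest of October, November, December).
53 ÷ 7 = 7 full weeks with remainder 4, so 7 more Fridays after the first → 8.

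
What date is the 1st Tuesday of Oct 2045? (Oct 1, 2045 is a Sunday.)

Oct 3, 2045

Oct 2045 begins on a Sunday, so the first Tuesday is Oct 3 (2 days later).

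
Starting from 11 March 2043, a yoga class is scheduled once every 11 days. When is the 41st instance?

The 41st occurrence is 40 intervals after the first: 40 × 11 = 440 days after 11 March 2043.
March has 31 days — 20 days to the end of March leaves 420.
From end of March to end of 2043 is 275 days (145 left).
January has 31 days (114 left).
February has 29 days (85 left).
March has 31 days (54 left).
April has 30 days (24 left).
24 days into May → 24 May 2044.

24 May 2044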